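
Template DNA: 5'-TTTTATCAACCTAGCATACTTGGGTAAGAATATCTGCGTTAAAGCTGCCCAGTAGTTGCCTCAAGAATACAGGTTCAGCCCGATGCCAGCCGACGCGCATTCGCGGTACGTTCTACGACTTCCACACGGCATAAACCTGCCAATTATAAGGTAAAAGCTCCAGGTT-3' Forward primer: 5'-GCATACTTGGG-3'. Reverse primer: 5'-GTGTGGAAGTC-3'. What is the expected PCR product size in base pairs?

114 bp

The forward primer matches the template at positions 14–24.
Reverse complement of the reverse primer: GACTTCCACAC. This occurs on the top strand at positions 117–127.
Amplicon spans positions 14–127: 114 bp.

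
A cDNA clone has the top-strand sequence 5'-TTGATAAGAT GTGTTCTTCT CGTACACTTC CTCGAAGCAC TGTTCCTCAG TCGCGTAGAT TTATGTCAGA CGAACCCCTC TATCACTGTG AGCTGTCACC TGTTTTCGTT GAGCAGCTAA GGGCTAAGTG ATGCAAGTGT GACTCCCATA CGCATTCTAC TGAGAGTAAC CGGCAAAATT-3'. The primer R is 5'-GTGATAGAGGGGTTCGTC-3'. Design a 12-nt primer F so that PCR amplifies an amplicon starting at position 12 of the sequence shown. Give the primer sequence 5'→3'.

The reverse primer's reverse complement GACGAACCCCTCTATCAC matches the template at positions 69–86; the product starts at position 12.
The forward primer is identical to the top strand over positions 12–23: TGTTCTTCTCGT.

5'-TGTTCTTCTCGT-3'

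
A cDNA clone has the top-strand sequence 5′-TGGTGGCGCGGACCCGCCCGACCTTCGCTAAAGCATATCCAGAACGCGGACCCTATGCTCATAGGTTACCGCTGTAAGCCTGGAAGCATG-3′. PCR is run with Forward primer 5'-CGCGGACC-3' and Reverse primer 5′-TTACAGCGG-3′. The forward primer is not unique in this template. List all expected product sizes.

The forward primer CGCGGACC matches the top strand at positions 7–14, 45–52.
The reverse primer's reverse complement is CCGCTGTAA, matching at positions 69–77.
Each forward site pairs with the reverse site to give a product ending at position 77: sizes 71, 33 bp.

71 bp, 33 bp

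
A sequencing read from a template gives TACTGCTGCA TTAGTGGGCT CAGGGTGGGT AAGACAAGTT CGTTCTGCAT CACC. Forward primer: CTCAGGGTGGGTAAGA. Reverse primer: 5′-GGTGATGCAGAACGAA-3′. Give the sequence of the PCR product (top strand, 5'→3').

Scanning the template, CTCAGGGTGGGTAAGA occurs at positions 19–34; this primer anneals to the bottom strand there with its 3' end pointing downstream.
The reverse primer's reverse complement is TTCGTTCTGCATCACC, which matches the template at positions 39–54.
The product is the template from position 19 through 54 (36 bp).

5'-CTCAGGGTGGGTAAGACAAGTTCGTTCTGCATCACC-3'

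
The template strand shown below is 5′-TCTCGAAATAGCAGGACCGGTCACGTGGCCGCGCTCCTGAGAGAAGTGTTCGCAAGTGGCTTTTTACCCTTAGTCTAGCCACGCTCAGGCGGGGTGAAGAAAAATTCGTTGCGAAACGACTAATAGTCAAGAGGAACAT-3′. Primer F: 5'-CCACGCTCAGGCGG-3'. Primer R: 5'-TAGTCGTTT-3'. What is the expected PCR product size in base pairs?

Scanning the template, CCACGCTCAGGCGG occurs at positions 79–92; this primer anneals to the bottom strand there with its 3' end pointing downstream.
Reverse complement of the reverse primer: AAACGACTA. This occurs on the top strand at positions 114–122.
Amplicon spans positions 79–122: 44 bp.

44 bp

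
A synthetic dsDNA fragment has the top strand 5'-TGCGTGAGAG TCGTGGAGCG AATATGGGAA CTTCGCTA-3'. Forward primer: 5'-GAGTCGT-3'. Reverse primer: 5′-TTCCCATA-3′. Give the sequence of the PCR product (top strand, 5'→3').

The forward primer matches the template at positions 8–14.
Reverse complement of the reverse primer: TATGGGAA. This occurs on the top strand at positions 23–30.
The product is the template from position 8 through 30 (23 bp).

5'-GAGTCGTGGAGCGAATATGGGAA-3'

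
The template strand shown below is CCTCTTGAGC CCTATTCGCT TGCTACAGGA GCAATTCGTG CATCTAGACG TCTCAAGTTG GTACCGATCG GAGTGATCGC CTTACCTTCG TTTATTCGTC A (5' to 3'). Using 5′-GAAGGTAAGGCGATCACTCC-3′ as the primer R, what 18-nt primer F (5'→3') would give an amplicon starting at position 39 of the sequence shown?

5'-TGCATCTAGACGTCTCAA-3'

The reverse primer's reverse complement GGAGTGATCGCCTTACCTTC matches the template at positions 70–89; the product starts at position 39.
The forward primer is identical to the top strand over positions 39–56: TGCATCTAGACGTCTCAA.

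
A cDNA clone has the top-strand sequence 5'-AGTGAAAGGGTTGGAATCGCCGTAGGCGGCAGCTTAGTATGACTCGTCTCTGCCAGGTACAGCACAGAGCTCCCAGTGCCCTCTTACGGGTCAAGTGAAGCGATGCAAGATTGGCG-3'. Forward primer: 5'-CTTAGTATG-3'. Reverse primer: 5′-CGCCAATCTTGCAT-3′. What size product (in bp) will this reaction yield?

84 bp

Forward primer CTTAGTATG is found on the top strand at positions 33–41.
Taking the reverse complement of CGCCAATCTTGCAT gives ATGCAAGATTGGCG, found at positions 103–116 on the template; the primer anneals here to the top strand with its 3' end pointing upstream.
Product length = (reverse-primer end) − (forward-primer start) + 1 = 116 − 33 + 1 = 84 bp.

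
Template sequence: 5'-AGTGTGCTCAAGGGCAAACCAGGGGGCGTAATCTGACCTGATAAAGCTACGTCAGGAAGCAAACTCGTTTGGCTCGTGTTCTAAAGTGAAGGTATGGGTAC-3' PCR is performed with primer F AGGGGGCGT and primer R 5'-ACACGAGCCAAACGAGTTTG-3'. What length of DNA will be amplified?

59 bp

Scanning the template, AGGGGGCGT occurs at positions 21–29; this primer anneals to the bottom strand there with its 3' end pointing downstream.
Taking the reverse complement of ACACGAGCCAAACGAGTTTG gives CAAACTCGTTTGGCTCGTGT, found at positions 60–79 on the template; the primer anneals here to the top strand with its 3' end pointing upstream.
Product length = (reverse-primer end) − (forward-primer start) + 1 = 79 − 21 + 1 = 59 bp.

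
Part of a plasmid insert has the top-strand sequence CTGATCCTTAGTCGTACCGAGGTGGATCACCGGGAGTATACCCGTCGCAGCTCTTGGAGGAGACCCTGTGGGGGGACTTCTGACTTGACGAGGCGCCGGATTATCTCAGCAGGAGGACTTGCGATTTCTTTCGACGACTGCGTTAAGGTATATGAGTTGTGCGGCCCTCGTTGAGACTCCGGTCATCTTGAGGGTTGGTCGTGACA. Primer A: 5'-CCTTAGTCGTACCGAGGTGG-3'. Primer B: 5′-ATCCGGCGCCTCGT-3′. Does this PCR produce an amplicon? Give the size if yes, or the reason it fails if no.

Yes — a 96 bp product.

Primer A (CCTTAGTCGTACCGAGGTGG) matches the top strand at positions 6–25; it acts as a forward primer.
Primer B's reverse complement is ACGAGGCGCCGGAT, matching the top strand at positions 88–101; it acts as a reverse primer.
The 3' ends face each other across positions 6–101, giving a 96 bp product.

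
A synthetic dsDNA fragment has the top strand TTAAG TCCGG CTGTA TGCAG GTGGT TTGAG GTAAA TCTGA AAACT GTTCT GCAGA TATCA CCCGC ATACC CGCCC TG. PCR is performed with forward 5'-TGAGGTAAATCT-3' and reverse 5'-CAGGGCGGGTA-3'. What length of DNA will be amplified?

51 bp

The forward primer matches the template at positions 27–38.
Reverse complement of the reverse primer: TACCCGCCCTG. This occurs on the top strand at positions 67–77.
Amplicon spans positions 27–77: 51 bp.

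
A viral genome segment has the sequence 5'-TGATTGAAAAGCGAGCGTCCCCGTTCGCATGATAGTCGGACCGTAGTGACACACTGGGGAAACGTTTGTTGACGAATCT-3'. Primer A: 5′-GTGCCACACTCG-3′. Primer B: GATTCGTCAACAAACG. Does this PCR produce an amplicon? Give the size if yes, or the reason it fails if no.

No product — primer A has no binding site in the template.

Primer A (GTGCCACACTCG) does not match the top strand, and its reverse complement CGAGTGTGGCAC does not match either.
With no annealing site for primer A, no amplification occurs.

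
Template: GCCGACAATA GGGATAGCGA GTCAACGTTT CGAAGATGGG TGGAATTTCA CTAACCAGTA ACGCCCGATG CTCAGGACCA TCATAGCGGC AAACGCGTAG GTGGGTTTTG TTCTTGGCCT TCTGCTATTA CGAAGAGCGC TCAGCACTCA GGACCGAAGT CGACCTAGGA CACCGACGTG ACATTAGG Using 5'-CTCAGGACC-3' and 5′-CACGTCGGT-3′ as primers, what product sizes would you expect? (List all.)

The forward primer CTCAGGACC matches the top strand at positions 71–79, 147–155.
The reverse primer's reverse complement is ACCGACGTG, matching at positions 172–180.
Each forward site pairs with the reverse site to give a product ending at position 180: sizes 110, 34 bp.

110 bp, 34 bp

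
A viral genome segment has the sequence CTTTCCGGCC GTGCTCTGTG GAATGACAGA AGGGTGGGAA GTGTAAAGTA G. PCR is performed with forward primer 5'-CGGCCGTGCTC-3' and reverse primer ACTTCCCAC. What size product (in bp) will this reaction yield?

The forward primer matches the template at positions 6–16.
Taking the reverse complement of ACTTCCCAC gives GTGGGAAGT, found at positions 34–42 on the template; the primer anneals here to the top strand with its 3' end pointing upstream.
The product runs from position 6 to position 42, so its length is 42 − 6 + 1 = 37 bp.

37 bp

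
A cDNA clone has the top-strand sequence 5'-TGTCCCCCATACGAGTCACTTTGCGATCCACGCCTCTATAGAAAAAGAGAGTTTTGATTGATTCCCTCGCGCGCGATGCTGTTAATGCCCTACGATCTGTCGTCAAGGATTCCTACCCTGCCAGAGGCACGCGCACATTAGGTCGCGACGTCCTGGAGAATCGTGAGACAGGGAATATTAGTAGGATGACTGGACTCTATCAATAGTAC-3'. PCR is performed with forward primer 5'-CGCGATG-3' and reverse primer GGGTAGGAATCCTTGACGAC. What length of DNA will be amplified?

47 bp

Forward primer CGCGATG is found on the top strand at positions 72–78.
Reverse complement of the reverse primer: GTCGTCAAGGATTCCTACCC. This occurs on the top strand at positions 99–118.
Amplicon spans positions 72–118: 47 bp.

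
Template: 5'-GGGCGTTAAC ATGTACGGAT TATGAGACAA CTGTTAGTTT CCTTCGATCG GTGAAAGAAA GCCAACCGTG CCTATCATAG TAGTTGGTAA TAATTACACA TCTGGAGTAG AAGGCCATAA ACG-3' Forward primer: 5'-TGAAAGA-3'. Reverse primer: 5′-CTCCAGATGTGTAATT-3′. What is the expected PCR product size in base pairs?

56 bp

Scanning the template, TGAAAGA occurs at positions 52–58; this primer anneals to the bottom strand there with its 3' end pointing downstream.
The reverse primer's reverse complement is AATTACACATCTGGAG, which matches the template at positions 92–107.
Amplicon spans positions 52–107: 56 bp.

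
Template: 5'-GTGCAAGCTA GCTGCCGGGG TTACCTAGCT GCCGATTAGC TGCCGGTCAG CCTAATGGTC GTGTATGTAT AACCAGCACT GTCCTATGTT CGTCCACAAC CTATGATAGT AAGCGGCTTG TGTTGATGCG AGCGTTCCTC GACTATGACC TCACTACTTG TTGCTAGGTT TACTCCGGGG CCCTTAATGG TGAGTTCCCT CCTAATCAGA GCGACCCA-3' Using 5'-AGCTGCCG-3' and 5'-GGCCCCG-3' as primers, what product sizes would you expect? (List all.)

The forward primer AGCTGCCG matches the top strand at positions 10–17, 27–34, 38–45.
The reverse primer's reverse complement is CGGGGCC, matching at positions 176–182.
Each forward site pairs with the reverse site to give a product ending at position 182: sizes 173, 156, 145 bp.

173 bp, 156 bp, 145 bp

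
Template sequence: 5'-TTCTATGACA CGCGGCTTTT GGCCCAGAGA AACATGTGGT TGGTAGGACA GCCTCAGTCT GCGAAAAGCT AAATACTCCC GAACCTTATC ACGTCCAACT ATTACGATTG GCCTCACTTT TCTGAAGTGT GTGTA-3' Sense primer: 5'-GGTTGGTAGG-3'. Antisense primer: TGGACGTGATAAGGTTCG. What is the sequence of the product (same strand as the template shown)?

Scanning the template, GGTTGGTAGG occurs at positions 38–47; this primer anneals to the bottom strand there with its 3' end pointing downstream.
Reverse complement of the reverse primer: CGAACCTTATCACGTCCA. This occurs on the top strand at positions 80–97.
The product is the template from position 38 through 97 (60 bp).

5'-GGTTGGTAGGACAGCCTCAGTCTGCGAAAAGCTAAATACTCCCGAACCTTATCACGTCCA-3'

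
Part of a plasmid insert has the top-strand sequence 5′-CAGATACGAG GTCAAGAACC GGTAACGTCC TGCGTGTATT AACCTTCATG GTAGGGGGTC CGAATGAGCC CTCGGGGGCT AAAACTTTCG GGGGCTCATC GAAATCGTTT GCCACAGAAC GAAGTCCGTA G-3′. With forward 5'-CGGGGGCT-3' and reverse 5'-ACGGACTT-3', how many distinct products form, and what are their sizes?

The forward primer CGGGGGCT matches the top strand at positions 73–80, 89–96.
The reverse primer's reverse complement is AAGTCCGT, matching at positions 122–129.
Each forward site pairs with the reverse site to give a product ending at position 129: sizes 57, 41 bp.

Two products: 57 bp, 41 bp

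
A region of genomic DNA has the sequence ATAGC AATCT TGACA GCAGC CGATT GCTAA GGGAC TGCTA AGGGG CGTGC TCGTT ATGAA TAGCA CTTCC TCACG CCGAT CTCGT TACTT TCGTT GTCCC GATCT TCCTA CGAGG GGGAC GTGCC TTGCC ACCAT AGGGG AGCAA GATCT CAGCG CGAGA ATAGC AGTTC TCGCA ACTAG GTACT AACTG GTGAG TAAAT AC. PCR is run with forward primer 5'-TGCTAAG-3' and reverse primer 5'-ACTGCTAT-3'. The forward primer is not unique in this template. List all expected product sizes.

144 bp, 133 bp

The forward primer TGCTAAG matches the top strand at positions 25–31, 36–42.
The reverse primer's reverse complement is ATAGCAGT, matching at positions 161–168.
Each forward site pairs with the reverse site to give a product ending at position 168: sizes 144, 133 bp.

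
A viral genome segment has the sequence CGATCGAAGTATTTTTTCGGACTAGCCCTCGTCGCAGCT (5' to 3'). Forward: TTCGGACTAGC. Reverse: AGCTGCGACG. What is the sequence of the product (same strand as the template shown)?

5'-TTCGGACTAGCCCTCGTCGCAGCT-3'

Forward primer TTCGGACTAGC is found on the top strand at positions 16–26.
Taking the reverse complement of AGCTGCGACG gives CGTCGCAGCT, found at positions 30–39 on the template; the primer anneals here to the top strand with its 3' end pointing upstream.
The product is the template from position 16 through 39 (24 bp).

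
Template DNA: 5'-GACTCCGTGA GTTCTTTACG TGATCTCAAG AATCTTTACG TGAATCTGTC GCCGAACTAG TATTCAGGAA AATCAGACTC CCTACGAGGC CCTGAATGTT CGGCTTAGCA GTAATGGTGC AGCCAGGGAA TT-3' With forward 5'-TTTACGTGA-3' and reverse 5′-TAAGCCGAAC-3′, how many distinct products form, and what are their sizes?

Two products: 93 bp, 73 bp

The forward primer TTTACGTGA matches the top strand at positions 15–23, 35–43.
The reverse primer's reverse complement is GTTCGGCTTA, matching at positions 98–107.
Each forward site pairs with the reverse site to give a product ending at position 107: sizes 93, 73 bp.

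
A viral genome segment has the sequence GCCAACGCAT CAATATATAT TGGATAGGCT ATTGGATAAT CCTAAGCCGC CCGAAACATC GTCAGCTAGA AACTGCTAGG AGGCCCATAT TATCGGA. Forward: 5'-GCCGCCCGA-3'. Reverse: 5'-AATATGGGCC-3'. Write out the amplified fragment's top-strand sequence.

Forward primer GCCGCCCGA is found on the top strand at positions 46–54.
Reverse complement of the reverse primer: GGCCCATATT. This occurs on the top strand at positions 82–91.
The product is the template from position 46 through 91 (46 bp).

5'-GCCGCCCGAAACATCGTCAGCTAGAAACTGCTAGGAGGCCCATATT-3'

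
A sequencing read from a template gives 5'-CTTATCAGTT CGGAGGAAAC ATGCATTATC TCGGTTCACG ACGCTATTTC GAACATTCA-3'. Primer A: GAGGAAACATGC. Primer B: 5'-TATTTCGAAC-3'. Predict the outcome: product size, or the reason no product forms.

Primer A (GAGGAAACATGC) matches the top strand at positions 13–24 (3' end points downstream).
Primer B (TATTTCGAAC) also matches the top strand directly, at positions 45–54 — its reverse complement GTTCGAAATA is not present.
Both primers anneal to the bottom strand with 3' ends pointing the same way, so neither can prime synthesis back toward the other.

No product — both primers anneal to the same strand and extend in the same direction.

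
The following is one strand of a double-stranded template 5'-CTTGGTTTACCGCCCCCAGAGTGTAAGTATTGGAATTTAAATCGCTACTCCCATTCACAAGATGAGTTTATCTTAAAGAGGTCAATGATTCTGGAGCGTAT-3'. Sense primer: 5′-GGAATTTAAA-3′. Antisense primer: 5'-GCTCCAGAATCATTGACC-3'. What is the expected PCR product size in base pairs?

66 bp

Scanning the template, GGAATTTAAA occurs at positions 32–41; this primer anneals to the bottom strand there with its 3' end pointing downstream.
Taking the reverse complement of GCTCCAGAATCATTGACC gives GGTCAATGATTCTGGAGC, found at positions 80–97 on the template; the primer anneals here to the top strand with its 3' end pointing upstream.
Amplicon spans positions 32–97: 66 bp.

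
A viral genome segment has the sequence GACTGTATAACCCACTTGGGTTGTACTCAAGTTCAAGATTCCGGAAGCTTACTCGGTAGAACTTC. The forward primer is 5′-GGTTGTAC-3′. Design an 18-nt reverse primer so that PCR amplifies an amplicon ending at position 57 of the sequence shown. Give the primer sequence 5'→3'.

5'-ACCGAGTAAGCTTCCGGA-3'

The forward primer binds at positions 19–26; the product's 3' end on the top strand is position 57.
The reverse primer anneals to the top strand over positions 40–57, i.e. to TCCGGAAGCTTACTCGGT.
Its sequence written 5'→3' is the reverse complement: ACCGAGTAAGCTTCCGGA.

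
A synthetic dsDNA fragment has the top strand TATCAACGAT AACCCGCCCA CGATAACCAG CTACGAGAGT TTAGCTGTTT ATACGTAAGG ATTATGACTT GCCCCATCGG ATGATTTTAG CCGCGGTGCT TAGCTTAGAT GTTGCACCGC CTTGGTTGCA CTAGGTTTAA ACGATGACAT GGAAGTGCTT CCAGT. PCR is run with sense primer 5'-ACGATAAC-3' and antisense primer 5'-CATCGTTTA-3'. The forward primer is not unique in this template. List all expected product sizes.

The forward primer ACGATAAC matches the top strand at positions 6–13, 20–27.
The reverse primer's reverse complement is TAAACGATG, matching at positions 138–146.
Each forward site pairs with the reverse site to give a product ending at position 146: sizes 141, 127 bp.

141 bp, 127 bp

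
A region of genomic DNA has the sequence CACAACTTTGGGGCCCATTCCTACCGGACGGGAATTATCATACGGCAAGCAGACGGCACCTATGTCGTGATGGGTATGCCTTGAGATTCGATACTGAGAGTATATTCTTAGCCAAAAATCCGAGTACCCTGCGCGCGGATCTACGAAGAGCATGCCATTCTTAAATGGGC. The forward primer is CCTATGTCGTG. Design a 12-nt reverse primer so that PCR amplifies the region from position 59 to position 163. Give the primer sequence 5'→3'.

5'-TAAGAATGGCAT-3'

The product's 3' end on the top strand is position 163.
The reverse primer anneals to the top strand over positions 152–163, i.e. to ATGCCATTCTTA.
Its sequence written 5'→3' is the reverse complement: TAAGAATGGCAT.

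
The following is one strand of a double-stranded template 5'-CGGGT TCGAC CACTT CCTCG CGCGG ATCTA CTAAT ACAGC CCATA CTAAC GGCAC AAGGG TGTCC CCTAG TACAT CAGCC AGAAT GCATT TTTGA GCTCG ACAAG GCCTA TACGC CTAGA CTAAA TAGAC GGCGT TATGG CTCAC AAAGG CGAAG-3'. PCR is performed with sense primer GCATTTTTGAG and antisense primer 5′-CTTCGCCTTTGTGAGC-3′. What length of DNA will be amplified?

70 bp

Forward primer GCATTTTTGAG is found on the top strand at positions 86–96.
Reverse complement of the reverse primer: GCTCACAAAGGCGAAG. This occurs on the top strand at positions 140–155.
The product runs from position 86 to position 155, so its length is 155 − 86 + 1 = 70 bp.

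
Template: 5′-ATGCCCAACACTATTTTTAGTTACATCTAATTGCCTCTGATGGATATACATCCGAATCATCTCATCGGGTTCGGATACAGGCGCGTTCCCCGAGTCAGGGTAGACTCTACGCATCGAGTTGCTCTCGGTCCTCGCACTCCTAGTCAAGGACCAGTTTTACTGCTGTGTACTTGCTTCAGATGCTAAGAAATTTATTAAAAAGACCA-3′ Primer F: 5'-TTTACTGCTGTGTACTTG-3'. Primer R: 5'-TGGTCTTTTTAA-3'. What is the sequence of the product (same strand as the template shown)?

5'-TTTACTGCTGTGTACTTGCTTCAGATGCTAAGAAATTTATTAAAAAGACCA-3'

The forward primer matches the template at positions 156–173.
Taking the reverse complement of TGGTCTTTTTAA gives TTAAAAAGACCA, found at positions 195–206 on the template; the primer anneals here to the top strand with its 3' end pointing upstream.
The product is the template from position 156 through 206 (51 bp).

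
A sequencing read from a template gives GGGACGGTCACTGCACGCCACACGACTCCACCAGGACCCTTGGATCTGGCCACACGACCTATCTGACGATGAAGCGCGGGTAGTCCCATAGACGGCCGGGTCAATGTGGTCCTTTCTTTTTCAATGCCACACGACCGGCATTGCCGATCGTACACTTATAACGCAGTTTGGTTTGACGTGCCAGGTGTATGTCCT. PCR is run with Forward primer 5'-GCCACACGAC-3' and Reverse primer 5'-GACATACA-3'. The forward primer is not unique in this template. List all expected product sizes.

The forward primer GCCACACGAC matches the top strand at positions 17–26, 49–58, 126–135.
The reverse primer's reverse complement is TGTATGTC, matching at positions 186–193.
Each forward site pairs with the reverse site to give a product ending at position 193: sizes 177, 145, 68 bp.

177 bp, 145 bp, 68 bp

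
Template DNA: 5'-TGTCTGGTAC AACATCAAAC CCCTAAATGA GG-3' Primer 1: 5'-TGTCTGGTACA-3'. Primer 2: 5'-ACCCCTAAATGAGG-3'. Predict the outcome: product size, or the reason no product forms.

Primer 1 (TGTCTGGTACA) matches the top strand at positions 1–11 (3' end points downstream).
Primer 2 (ACCCCTAAATGAGG) also matches the top strand directly, at positions 19–32 — its reverse complement CCTCATTTAGGGGT is not present.
Both primers anneal to the bottom strand with 3' ends pointing the same way, so neither can prime synthesis back toward the other.

No product — both primers anneal to the same strand and extend in the same direction.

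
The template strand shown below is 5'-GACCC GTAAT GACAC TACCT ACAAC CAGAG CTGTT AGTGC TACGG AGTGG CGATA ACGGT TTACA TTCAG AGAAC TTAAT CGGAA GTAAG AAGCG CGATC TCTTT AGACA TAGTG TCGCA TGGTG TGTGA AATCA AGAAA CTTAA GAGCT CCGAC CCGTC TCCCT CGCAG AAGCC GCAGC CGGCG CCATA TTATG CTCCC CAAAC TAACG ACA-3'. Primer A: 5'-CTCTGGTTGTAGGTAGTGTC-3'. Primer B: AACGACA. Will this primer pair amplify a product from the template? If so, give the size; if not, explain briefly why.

No product — the primers' 3' ends point away from each other.

Primer A (CTCTGGTTGTAGGTAGTGTC) has reverse complement GACACTACCTACAACCAGAG, which matches the top strand at positions 11–30; primer A anneals to the top strand there with its 3' end pointing upstream toward position 11.
Primer B (AACGACA) matches the top strand directly at positions 207–213; it anneals to the bottom strand with its 3' end pointing downstream toward position 213.
The 3' ends diverge (primer A extends toward position 1, primer B toward position 213), so the primers never converge on a shared product.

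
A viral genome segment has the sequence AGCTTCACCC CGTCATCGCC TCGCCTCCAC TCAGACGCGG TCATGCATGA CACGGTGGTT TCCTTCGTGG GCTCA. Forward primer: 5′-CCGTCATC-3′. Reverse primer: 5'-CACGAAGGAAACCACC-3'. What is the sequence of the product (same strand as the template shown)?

5'-CCGTCATCGCCTCGCCTCCACTCAGACGCGGTCATGCATGACACGGTGGTTTCCTTCGTG-3'

Forward primer CCGTCATC is found on the top strand at positions 10–17.
The reverse primer's reverse complement is GGTGGTTTCCTTCGTG, which matches the template at positions 54–69.
The product is the template from position 10 through 69 (60 bp).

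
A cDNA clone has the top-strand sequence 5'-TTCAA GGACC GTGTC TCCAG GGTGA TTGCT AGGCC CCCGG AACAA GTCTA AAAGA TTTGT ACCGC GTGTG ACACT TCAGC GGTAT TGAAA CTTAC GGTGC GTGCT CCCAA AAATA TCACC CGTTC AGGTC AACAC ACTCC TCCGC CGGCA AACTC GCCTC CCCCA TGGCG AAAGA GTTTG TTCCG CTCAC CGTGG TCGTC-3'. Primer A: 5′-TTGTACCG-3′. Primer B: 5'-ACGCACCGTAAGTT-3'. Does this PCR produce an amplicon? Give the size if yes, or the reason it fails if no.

Yes — a 46 bp product.

Primer A (TTGTACCG) matches the top strand at positions 57–64; it acts as a forward primer.
Primer B's reverse complement is AACTTACGGTGCGT, matching the top strand at positions 89–102; it acts as a reverse primer.
The 3' ends face each other across positions 57–102, giving a 46 bp product.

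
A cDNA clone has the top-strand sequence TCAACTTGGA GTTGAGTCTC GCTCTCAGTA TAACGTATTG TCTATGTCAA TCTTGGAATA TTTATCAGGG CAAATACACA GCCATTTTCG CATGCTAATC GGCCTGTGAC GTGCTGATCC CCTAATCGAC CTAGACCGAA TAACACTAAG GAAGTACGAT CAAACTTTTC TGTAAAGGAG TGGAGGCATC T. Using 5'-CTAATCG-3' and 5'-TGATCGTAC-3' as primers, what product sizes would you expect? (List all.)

68 bp, 41 bp

The forward primer CTAATCG matches the top strand at positions 95–101, 122–128.
The reverse primer's reverse complement is GTACGATCA, matching at positions 154–162.
Each forward site pairs with the reverse site to give a product ending at position 162: sizes 68, 41 bp.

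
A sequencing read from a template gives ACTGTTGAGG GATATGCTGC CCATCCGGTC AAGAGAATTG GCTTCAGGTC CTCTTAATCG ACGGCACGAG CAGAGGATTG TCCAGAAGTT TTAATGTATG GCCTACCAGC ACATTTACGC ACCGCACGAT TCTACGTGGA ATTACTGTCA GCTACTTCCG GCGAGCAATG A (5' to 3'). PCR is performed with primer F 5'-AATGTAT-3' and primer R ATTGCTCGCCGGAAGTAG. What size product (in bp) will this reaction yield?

77 bp

Forward primer AATGTAT is found on the top strand at positions 93–99.
Reverse complement of the reverse primer: CTACTTCCGGCGAGCAAT. This occurs on the top strand at positions 152–169.
Product length = (reverse-primer end) − (forward-primer start) + 1 = 169 − 93 + 1 = 77 bp.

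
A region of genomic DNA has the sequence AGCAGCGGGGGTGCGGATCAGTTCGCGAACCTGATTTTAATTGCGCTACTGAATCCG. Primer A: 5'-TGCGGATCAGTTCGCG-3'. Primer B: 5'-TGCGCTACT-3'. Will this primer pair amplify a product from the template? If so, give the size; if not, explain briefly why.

Primer A (TGCGGATCAGTTCGCG) matches the top strand at positions 12–27 (3' end points downstream).
Primer B (TGCGCTACT) also matches the top strand directly, at positions 42–50 — its reverse complement AGTAGCGCA is not present.
Both primers anneal to the bottom strand with 3' ends pointing the same way, so neither can prime synthesis back toward the other.

No product — both primers anneal to the same strand and extend in the same direction.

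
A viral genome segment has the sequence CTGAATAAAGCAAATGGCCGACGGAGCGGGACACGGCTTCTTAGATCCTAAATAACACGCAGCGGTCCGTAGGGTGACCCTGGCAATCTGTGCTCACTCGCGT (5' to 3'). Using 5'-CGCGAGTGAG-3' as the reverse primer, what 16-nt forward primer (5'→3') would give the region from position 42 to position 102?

5'-TAGATCCTAAATAACA-3'

The reverse primer's reverse complement CTCACTCGCG matches the template at positions 93–102; the product starts at position 42.
The forward primer is identical to the top strand over positions 42–57: TAGATCCTAAATAACA.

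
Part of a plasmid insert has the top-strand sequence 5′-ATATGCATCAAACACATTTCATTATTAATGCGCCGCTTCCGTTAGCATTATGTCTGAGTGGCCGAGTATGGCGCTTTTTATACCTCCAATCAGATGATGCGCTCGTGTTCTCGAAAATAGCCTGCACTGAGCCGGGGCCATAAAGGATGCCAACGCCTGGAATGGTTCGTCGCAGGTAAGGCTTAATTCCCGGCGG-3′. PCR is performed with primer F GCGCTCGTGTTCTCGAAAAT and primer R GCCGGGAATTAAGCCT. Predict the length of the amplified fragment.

The forward primer matches the template at positions 99–118.
The reverse primer's reverse complement is AGGCTTAATTCCCGGC, which matches the template at positions 179–194.
Product length = (reverse-primer end) − (forward-primer start) + 1 = 194 − 99 + 1 = 96 bp.

96 bp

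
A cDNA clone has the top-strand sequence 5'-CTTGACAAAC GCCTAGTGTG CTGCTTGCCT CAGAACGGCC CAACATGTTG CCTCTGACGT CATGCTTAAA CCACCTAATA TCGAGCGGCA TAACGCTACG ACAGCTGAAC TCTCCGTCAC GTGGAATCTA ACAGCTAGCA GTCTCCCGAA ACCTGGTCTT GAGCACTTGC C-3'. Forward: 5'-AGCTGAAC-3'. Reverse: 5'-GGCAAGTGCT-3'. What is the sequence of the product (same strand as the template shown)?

5'-AGCTGAACTCTCCGTCACGTGGAATCTAACAGCTAGCAGTCTCCCGAAACCTGGTCTTGAGCACTTGCC-3'

The forward primer matches the template at positions 103–110.
Taking the reverse complement of GGCAAGTGCT gives AGCACTTGCC, found at positions 162–171 on the template; the primer anneals here to the top strand with its 3' end pointing upstream.
The product is the template from position 103 through 171 (69 bp).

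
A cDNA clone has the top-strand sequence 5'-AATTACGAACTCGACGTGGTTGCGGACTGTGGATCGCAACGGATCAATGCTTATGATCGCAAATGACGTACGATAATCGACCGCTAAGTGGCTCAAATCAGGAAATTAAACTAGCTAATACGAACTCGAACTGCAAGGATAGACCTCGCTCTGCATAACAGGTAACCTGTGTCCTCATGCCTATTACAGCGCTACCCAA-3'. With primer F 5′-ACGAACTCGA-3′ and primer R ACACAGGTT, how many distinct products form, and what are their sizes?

Two products: 168 bp, 53 bp

The forward primer ACGAACTCGA matches the top strand at positions 5–14, 120–129.
The reverse primer's reverse complement is AACCTGTGT, matching at positions 164–172.
Each forward site pairs with the reverse site to give a product ending at position 172: sizes 168, 53 bp.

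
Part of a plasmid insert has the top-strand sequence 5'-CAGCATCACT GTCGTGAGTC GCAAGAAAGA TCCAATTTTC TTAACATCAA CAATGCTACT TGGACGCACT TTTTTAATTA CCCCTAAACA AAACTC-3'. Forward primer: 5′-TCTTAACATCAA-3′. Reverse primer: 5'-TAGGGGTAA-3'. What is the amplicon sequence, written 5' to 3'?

Forward primer TCTTAACATCAA is found on the top strand at positions 39–50.
Taking the reverse complement of TAGGGGTAA gives TTACCCCTA, found at positions 78–86 on the template; the primer anneals here to the top strand with its 3' end pointing upstream.
The product is the template from position 39 through 86 (48 bp).

5'-TCTTAACATCAACAATGCTACTTGGACGCACTTTTTTAATTACCCCTA-3'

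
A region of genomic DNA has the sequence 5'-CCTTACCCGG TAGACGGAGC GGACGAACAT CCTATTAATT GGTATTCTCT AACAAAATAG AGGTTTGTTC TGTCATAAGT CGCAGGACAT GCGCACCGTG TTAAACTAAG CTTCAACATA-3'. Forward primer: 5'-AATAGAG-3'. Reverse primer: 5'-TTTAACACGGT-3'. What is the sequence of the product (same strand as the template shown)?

5'-AATAGAGGTTTGTTCTGTCATAAGTCGCAGGACATGCGCACCGTGTTAAA-3'

Forward primer AATAGAG is found on the top strand at positions 56–62.
Taking the reverse complement of TTTAACACGGT gives ACCGTGTTAAA, found at positions 95–105 on the template; the primer anneals here to the top strand with its 3' end pointing upstream.
The product is the template from position 56 through 105 (50 bp).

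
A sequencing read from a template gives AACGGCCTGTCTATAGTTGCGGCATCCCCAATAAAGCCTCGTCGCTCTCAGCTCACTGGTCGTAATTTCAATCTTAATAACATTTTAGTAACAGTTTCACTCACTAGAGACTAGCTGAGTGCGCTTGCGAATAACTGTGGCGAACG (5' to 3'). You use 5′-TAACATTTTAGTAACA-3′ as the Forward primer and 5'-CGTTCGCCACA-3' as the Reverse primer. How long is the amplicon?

69 bp

The forward primer matches the template at positions 78–93.
The reverse primer's reverse complement is TGTGGCGAACG, which matches the template at positions 136–146.
The product runs from position 78 to position 146, so its length is 146 − 78 + 1 = 69 bp.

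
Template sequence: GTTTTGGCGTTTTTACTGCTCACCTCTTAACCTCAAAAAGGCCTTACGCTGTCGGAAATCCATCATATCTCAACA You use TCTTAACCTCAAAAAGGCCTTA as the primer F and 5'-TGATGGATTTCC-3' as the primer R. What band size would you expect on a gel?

Forward primer TCTTAACCTCAAAAAGGCCTTA is found on the top strand at positions 25–46.
The reverse primer's reverse complement is GGAAATCCATCA, which matches the template at positions 54–65.
Amplicon spans positions 25–65: 41 bp.

41 bp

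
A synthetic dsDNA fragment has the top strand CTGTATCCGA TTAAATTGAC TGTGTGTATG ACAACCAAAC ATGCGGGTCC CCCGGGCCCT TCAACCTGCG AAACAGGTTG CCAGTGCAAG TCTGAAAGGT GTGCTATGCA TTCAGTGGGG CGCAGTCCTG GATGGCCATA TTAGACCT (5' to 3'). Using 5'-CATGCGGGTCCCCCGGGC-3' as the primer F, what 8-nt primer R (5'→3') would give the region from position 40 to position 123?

The product's 3' end on the top strand is position 123.
The reverse primer anneals to the top strand over positions 116–123, i.e. to TGGGGCGC.
Its sequence written 5'→3' is the reverse complement: GCGCCCCA.

5'-GCGCCCCA-3'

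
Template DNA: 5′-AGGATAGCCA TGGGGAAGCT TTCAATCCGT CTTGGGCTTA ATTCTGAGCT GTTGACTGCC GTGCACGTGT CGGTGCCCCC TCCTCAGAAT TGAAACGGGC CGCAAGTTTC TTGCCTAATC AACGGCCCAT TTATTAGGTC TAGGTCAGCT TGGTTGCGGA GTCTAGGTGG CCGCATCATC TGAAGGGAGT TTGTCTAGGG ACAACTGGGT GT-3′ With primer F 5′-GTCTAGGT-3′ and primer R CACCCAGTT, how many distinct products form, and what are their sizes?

The forward primer GTCTAGGT matches the top strand at positions 138–145, 161–168.
The reverse primer's reverse complement is AACTGGGTG, matching at positions 203–211.
Each forward site pairs with the reverse site to give a product ending at position 211: sizes 74, 51 bp.

Two products: 74 bp, 51 bp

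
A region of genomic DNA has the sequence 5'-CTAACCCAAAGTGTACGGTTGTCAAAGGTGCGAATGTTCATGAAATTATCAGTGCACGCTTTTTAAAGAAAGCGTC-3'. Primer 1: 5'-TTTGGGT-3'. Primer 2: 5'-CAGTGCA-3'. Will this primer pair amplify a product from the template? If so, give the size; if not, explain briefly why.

No product — the primers' 3' ends point away from each other.

Primer 1 (TTTGGGT) has reverse complement ACCCAAA, which matches the top strand at positions 4–10; primer 1 anneals to the top strand there with its 3' end pointing upstream toward position 4.
Primer 2 (CAGTGCA) matches the top strand directly at positions 50–56; it anneals to the bottom strand with its 3' end pointing downstream toward position 56.
The 3' ends diverge (primer 1 extends toward position 1, primer 2 toward position 76), so the primers never converge on a shared product.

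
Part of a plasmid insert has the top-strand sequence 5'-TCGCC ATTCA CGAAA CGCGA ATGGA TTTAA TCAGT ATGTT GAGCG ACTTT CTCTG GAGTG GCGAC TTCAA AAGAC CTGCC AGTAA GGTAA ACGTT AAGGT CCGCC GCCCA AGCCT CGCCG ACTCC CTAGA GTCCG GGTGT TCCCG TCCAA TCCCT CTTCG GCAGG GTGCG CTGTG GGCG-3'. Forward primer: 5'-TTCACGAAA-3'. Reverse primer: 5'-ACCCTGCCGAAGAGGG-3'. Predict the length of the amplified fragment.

Scanning the template, TTCACGAAA occurs at positions 7–15; this primer anneals to the bottom strand there with its 3' end pointing downstream.
The reverse primer's reverse complement is CCCTCTTCGGCAGGGT, which matches the template at positions 152–167.
Amplicon spans positions 7–167: 161 bp.

161 bp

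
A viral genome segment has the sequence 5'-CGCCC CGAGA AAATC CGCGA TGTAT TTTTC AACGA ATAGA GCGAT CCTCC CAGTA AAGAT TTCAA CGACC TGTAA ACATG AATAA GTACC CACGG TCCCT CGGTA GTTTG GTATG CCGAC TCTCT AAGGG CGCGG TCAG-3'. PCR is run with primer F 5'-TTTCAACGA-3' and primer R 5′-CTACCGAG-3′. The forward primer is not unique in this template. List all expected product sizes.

80 bp, 47 bp

The forward primer TTTCAACGA matches the top strand at positions 27–35, 60–68.
The reverse primer's reverse complement is CTCGGTAG, matching at positions 99–106.
Each forward site pairs with the reverse site to give a product ending at position 106: sizes 80, 47 bp.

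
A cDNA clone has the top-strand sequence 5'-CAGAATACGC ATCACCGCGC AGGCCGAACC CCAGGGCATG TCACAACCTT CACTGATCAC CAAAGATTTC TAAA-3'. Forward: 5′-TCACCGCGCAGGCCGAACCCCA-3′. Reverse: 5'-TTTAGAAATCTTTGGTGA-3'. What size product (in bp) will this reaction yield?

The forward primer matches the template at positions 12–33.
Taking the reverse complement of TTTAGAAATCTTTGGTGA gives TCACCAAAGATTTCTAAA, found at positions 57–74 on the template; the primer anneals here to the top strand with its 3' end pointing upstream.
The product runs from position 12 to position 74, so its length is 74 − 12 + 1 = 63 bp.

63 bp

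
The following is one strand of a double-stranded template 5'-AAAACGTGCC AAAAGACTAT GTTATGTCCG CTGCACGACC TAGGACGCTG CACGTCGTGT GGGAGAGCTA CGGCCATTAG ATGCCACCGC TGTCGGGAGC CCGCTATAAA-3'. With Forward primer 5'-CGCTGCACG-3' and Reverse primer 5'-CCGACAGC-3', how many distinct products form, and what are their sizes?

Two products: 68 bp, 51 bp

The forward primer CGCTGCACG matches the top strand at positions 29–37, 46–54.
The reverse primer's reverse complement is GCTGTCGG, matching at positions 89–96.
Each forward site pairs with the reverse site to give a product ending at position 96: sizes 68, 51 bp.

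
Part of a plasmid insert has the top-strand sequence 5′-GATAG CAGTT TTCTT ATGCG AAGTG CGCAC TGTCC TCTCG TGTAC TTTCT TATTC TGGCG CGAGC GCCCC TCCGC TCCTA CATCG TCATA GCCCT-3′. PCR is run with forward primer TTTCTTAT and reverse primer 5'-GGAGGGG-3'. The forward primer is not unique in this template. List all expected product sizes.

64 bp, 28 bp

The forward primer TTTCTTAT matches the top strand at positions 10–17, 46–53.
The reverse primer's reverse complement is CCCCTCC, matching at positions 67–73.
Each forward site pairs with the reverse site to give a product ending at position 73: sizes 64, 28 bp.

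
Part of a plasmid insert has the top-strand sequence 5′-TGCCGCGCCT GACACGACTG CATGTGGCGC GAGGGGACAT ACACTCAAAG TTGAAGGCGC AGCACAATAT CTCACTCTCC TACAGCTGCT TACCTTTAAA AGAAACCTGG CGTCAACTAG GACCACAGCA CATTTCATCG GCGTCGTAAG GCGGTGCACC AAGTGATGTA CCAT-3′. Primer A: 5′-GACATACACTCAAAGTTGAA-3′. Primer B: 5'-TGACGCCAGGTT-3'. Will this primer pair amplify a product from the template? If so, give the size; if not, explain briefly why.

Primer A (GACATACACTCAAAGTTGAA) matches the top strand at positions 36–55; it acts as a forward primer.
Primer B's reverse complement is AACCTGGCGTCA, matching the top strand at positions 104–115; it acts as a reverse primer.
The 3' ends face each other across positions 36–115, giving an 80 bp product.

Yes — an 80 bp product.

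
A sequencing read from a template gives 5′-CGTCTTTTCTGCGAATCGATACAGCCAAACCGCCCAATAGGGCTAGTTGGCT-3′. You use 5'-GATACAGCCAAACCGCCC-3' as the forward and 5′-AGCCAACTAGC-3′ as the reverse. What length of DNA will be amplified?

35 bp

Scanning the template, GATACAGCCAAACCGCCC occurs at positions 18–35; this primer anneals to the bottom strand there with its 3' end pointing downstream.
The reverse primer's reverse complement is GCTAGTTGGCT, which matches the template at positions 42–52.
The product runs from position 18 to position 52, so its length is 52 − 18 + 1 = 35 bp.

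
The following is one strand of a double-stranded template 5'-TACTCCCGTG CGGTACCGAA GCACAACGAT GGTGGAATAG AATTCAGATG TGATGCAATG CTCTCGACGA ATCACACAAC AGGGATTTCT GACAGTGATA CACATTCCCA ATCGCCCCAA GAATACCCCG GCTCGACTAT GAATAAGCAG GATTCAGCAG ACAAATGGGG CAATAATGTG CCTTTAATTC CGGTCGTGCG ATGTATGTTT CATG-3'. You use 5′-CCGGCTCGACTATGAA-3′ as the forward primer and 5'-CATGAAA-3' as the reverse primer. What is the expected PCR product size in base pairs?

87 bp

Forward primer CCGGCTCGACTATGAA is found on the top strand at positions 128–143.
Reverse complement of the reverse primer: TTTCATG. This occurs on the top strand at positions 208–214.
Amplicon spans positions 128–214: 87 bp.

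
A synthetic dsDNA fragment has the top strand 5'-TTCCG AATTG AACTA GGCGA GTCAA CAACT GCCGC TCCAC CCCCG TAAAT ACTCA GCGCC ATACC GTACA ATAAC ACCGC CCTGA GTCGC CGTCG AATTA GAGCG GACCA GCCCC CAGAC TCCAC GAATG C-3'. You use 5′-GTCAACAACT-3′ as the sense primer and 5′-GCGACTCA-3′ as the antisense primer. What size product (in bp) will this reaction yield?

Forward primer GTCAACAACT is found on the top strand at positions 21–30.
The reverse primer's reverse complement is TGAGTCGC, which matches the template at positions 83–90.
The product runs from position 21 to position 90, so its length is 90 − 21 + 1 = 70 bp.

70 bp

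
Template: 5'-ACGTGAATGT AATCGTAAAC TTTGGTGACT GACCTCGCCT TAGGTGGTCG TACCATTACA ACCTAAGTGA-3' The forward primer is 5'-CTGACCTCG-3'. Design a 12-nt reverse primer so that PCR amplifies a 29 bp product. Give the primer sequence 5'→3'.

The forward primer binds at positions 29–37, so a 29 bp product ends at position 29 + 29 − 1 = 57.
The reverse primer anneals to the top strand over positions 46–57, i.e. to GGTCGTACCATT.
Its sequence written 5'→3' is the reverse complement: AATGGTACGACC.

5'-AATGGTACGACC-3'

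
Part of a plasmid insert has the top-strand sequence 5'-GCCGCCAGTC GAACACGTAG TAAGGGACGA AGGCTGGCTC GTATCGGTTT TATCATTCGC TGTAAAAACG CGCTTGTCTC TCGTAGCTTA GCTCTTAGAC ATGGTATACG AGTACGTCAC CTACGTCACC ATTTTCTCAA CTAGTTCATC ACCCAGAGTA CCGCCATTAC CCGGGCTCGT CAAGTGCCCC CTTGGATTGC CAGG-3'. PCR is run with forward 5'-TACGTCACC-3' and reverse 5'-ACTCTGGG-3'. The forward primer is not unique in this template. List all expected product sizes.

47 bp, 38 bp

The forward primer TACGTCACC matches the top strand at positions 113–121, 122–130.
The reverse primer's reverse complement is CCCAGAGT, matching at positions 152–159.
Each forward site pairs with the reverse site to give a product ending at position 159: sizes 47, 38 bp.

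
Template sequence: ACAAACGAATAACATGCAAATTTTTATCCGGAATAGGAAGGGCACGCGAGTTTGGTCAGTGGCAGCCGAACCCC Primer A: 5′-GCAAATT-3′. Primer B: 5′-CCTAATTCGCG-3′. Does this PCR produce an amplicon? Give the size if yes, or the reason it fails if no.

No product — primer B has no binding site in the template.

Primer B (CCTAATTCGCG) does not match the top strand, and its reverse complement CGCGAATTAGG does not match either.
With no annealing site for primer B, no amplification occurs.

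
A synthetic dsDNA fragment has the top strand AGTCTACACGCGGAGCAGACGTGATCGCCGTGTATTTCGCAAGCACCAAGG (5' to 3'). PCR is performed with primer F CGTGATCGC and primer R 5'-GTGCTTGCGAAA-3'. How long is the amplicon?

27 bp

The forward primer matches the template at positions 20–28.
The reverse primer's reverse complement is TTTCGCAAGCAC, which matches the template at positions 35–46.
The product runs from position 20 to position 46, so its length is 46 − 20 + 1 = 27 bp.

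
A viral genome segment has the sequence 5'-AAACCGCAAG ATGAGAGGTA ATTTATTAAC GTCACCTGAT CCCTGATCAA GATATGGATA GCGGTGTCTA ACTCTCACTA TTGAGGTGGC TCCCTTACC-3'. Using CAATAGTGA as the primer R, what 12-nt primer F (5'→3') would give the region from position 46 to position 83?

The reverse primer's reverse complement TCACTATTG matches the template at positions 75–83; the product starts at position 46.
The forward primer is identical to the top strand over positions 46–57: ATCAAGATATGG.

5'-ATCAAGATATGG-3'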